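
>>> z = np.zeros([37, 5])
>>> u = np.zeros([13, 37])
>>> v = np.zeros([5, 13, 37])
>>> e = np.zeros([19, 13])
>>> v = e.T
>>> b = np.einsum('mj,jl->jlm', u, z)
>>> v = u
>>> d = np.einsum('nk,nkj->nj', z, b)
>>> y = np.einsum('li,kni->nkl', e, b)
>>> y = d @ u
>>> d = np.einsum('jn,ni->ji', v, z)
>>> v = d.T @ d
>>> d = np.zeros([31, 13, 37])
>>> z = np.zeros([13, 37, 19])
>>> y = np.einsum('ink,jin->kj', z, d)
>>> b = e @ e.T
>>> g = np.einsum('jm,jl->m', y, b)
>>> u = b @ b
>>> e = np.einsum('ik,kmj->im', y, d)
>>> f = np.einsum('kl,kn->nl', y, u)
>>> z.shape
(13, 37, 19)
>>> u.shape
(19, 19)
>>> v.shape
(5, 5)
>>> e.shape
(19, 13)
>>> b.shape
(19, 19)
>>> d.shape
(31, 13, 37)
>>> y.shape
(19, 31)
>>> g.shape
(31,)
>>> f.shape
(19, 31)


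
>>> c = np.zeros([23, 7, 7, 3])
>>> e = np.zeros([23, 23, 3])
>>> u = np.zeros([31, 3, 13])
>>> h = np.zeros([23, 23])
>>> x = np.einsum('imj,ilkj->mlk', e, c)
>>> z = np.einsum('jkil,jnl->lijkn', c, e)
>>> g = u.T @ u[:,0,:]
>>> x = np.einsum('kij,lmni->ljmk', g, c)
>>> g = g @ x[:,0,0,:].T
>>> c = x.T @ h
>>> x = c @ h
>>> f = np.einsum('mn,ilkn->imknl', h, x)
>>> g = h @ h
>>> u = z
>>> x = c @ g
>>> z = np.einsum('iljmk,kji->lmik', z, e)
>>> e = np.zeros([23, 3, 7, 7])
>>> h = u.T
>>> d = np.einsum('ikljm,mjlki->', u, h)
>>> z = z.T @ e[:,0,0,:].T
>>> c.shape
(13, 7, 13, 23)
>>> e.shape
(23, 3, 7, 7)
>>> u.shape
(3, 7, 23, 7, 23)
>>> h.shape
(23, 7, 23, 7, 3)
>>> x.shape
(13, 7, 13, 23)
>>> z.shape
(23, 3, 7, 23)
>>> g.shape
(23, 23)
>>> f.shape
(13, 23, 13, 23, 7)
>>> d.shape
()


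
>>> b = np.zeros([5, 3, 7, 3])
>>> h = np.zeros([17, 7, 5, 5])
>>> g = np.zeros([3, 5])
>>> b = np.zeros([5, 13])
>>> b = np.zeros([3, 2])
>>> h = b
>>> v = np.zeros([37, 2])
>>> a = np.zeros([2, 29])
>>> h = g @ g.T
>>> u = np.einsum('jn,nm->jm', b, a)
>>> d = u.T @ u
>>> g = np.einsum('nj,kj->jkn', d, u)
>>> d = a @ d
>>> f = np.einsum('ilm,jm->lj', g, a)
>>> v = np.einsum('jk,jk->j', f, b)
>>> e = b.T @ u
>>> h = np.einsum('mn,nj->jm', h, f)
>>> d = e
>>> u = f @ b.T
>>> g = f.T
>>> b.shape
(3, 2)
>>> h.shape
(2, 3)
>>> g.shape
(2, 3)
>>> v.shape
(3,)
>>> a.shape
(2, 29)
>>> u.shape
(3, 3)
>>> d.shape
(2, 29)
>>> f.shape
(3, 2)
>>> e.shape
(2, 29)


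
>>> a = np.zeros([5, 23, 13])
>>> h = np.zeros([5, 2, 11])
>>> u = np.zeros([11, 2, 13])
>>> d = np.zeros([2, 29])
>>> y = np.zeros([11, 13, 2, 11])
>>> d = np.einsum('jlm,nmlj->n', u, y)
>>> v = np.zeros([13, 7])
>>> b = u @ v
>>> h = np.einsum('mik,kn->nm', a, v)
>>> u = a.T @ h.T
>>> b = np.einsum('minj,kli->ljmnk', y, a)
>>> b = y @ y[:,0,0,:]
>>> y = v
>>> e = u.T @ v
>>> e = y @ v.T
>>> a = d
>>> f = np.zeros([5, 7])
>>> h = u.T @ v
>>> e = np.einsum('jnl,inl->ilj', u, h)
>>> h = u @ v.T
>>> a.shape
(11,)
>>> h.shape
(13, 23, 13)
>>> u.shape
(13, 23, 7)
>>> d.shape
(11,)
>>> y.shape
(13, 7)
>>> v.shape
(13, 7)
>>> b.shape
(11, 13, 2, 11)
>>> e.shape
(7, 7, 13)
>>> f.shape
(5, 7)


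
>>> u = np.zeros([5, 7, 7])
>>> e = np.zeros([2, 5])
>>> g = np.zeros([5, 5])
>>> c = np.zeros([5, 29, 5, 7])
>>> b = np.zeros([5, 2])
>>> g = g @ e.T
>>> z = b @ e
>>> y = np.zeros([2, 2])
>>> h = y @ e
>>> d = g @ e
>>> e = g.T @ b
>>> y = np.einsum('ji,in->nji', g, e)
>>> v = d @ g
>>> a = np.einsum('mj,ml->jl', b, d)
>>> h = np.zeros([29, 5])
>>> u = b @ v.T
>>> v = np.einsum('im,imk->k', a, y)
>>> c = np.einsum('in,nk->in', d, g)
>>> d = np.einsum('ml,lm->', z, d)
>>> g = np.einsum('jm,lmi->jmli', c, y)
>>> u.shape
(5, 5)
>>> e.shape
(2, 2)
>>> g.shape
(5, 5, 2, 2)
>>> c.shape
(5, 5)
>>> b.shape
(5, 2)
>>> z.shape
(5, 5)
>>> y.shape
(2, 5, 2)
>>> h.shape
(29, 5)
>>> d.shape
()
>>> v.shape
(2,)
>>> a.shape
(2, 5)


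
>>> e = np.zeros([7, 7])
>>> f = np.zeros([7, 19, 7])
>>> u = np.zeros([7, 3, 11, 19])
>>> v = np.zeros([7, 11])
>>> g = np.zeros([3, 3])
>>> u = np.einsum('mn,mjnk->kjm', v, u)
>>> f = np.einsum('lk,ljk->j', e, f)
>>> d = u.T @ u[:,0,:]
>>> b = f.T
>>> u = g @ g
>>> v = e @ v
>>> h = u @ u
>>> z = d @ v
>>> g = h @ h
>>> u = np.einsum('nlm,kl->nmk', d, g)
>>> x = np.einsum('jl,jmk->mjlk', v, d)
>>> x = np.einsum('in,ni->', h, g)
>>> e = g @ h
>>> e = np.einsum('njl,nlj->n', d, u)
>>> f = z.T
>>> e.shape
(7,)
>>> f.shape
(11, 3, 7)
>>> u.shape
(7, 7, 3)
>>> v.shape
(7, 11)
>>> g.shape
(3, 3)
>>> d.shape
(7, 3, 7)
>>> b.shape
(19,)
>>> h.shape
(3, 3)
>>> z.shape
(7, 3, 11)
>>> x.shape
()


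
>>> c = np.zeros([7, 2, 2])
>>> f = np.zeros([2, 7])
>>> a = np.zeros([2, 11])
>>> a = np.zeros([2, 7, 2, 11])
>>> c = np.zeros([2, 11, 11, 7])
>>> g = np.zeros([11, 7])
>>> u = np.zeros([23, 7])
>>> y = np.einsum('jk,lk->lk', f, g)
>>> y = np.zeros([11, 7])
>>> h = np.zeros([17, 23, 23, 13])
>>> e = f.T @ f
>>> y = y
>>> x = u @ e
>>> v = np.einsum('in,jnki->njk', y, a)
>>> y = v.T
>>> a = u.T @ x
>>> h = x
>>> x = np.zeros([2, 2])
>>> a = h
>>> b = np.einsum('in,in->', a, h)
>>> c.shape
(2, 11, 11, 7)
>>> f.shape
(2, 7)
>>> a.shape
(23, 7)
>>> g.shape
(11, 7)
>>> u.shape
(23, 7)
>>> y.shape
(2, 2, 7)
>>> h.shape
(23, 7)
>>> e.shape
(7, 7)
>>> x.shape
(2, 2)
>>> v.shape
(7, 2, 2)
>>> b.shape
()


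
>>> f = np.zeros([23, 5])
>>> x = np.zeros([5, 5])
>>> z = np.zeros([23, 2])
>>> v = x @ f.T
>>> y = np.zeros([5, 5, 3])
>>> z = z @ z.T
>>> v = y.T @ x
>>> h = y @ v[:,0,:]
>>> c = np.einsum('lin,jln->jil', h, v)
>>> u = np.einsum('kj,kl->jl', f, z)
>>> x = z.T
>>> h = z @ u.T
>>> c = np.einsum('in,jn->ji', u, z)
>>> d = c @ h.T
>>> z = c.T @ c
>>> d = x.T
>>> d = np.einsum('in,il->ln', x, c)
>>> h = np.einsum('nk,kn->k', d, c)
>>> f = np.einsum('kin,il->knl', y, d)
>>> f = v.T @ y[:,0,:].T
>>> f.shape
(5, 5, 5)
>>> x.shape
(23, 23)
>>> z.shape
(5, 5)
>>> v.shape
(3, 5, 5)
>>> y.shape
(5, 5, 3)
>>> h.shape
(23,)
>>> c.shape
(23, 5)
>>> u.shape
(5, 23)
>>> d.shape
(5, 23)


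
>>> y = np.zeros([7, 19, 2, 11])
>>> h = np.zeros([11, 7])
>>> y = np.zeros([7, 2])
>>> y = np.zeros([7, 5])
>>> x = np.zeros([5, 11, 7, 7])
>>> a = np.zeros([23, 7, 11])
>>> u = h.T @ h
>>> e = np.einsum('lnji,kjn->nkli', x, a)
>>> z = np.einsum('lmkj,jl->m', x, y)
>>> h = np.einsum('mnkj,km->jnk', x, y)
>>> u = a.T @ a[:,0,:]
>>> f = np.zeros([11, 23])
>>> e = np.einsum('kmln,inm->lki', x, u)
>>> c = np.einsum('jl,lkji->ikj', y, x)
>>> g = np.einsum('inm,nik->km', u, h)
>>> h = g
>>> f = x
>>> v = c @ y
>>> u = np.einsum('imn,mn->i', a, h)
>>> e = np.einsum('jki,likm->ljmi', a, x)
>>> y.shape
(7, 5)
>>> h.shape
(7, 11)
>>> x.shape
(5, 11, 7, 7)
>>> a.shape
(23, 7, 11)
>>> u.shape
(23,)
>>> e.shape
(5, 23, 7, 11)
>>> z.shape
(11,)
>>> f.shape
(5, 11, 7, 7)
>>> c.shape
(7, 11, 7)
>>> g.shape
(7, 11)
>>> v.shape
(7, 11, 5)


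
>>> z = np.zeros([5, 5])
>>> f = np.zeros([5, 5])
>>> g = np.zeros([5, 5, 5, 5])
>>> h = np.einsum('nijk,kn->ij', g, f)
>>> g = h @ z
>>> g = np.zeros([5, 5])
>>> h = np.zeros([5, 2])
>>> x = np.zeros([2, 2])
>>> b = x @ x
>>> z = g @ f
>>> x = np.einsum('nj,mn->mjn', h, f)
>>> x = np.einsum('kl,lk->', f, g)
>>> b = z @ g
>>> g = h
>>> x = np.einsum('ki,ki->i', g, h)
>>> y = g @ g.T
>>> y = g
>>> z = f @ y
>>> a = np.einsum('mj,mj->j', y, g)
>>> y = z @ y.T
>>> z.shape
(5, 2)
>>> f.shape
(5, 5)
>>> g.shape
(5, 2)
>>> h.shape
(5, 2)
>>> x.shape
(2,)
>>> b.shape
(5, 5)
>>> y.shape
(5, 5)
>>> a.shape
(2,)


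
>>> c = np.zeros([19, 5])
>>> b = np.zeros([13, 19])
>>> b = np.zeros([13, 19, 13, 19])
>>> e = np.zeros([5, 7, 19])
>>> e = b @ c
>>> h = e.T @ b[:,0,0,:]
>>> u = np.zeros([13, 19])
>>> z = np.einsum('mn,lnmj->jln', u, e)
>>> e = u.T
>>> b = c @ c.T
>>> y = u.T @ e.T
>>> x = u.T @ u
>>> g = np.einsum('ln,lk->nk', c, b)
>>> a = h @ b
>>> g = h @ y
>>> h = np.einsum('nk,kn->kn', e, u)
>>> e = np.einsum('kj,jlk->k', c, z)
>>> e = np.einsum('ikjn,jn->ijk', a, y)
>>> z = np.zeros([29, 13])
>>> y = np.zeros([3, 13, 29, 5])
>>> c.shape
(19, 5)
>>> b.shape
(19, 19)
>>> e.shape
(5, 19, 13)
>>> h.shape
(13, 19)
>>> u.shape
(13, 19)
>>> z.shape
(29, 13)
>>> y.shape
(3, 13, 29, 5)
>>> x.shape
(19, 19)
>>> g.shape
(5, 13, 19, 19)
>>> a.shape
(5, 13, 19, 19)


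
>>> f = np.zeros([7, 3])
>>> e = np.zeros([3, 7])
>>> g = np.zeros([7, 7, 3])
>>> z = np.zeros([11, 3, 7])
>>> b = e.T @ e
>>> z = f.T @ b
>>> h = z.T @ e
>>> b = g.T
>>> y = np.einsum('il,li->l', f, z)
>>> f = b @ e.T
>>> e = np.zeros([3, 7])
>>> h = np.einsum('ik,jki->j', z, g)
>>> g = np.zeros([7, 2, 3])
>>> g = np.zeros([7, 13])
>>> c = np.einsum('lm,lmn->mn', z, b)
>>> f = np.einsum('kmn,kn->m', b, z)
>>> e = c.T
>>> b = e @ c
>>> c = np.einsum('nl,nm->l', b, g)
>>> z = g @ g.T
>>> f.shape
(7,)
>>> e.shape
(7, 7)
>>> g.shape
(7, 13)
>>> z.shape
(7, 7)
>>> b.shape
(7, 7)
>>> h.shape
(7,)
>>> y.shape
(3,)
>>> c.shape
(7,)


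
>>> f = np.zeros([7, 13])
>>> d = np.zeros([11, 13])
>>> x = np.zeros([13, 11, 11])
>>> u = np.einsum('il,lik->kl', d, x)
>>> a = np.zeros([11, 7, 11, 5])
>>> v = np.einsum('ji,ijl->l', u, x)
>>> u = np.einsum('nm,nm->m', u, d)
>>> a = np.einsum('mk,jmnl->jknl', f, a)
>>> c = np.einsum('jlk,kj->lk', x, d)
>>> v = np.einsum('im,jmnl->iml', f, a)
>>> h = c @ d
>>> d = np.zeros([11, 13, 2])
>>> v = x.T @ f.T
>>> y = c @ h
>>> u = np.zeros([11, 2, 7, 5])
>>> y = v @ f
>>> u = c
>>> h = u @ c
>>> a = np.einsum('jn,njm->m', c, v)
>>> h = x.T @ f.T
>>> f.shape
(7, 13)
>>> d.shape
(11, 13, 2)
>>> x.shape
(13, 11, 11)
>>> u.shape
(11, 11)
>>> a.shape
(7,)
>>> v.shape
(11, 11, 7)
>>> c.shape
(11, 11)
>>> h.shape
(11, 11, 7)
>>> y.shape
(11, 11, 13)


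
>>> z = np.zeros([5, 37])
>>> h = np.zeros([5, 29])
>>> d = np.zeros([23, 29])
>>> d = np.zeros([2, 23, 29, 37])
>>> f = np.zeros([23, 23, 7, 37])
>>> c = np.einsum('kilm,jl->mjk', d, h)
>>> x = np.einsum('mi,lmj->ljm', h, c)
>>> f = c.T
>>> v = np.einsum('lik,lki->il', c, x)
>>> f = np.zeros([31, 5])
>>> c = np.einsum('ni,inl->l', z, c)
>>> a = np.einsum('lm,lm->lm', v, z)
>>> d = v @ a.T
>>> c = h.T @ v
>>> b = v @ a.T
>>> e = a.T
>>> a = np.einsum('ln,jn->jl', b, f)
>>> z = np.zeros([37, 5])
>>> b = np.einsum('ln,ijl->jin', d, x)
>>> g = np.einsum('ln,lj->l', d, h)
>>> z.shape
(37, 5)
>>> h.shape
(5, 29)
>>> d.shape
(5, 5)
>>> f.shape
(31, 5)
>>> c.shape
(29, 37)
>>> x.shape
(37, 2, 5)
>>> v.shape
(5, 37)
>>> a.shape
(31, 5)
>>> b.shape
(2, 37, 5)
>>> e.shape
(37, 5)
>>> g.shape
(5,)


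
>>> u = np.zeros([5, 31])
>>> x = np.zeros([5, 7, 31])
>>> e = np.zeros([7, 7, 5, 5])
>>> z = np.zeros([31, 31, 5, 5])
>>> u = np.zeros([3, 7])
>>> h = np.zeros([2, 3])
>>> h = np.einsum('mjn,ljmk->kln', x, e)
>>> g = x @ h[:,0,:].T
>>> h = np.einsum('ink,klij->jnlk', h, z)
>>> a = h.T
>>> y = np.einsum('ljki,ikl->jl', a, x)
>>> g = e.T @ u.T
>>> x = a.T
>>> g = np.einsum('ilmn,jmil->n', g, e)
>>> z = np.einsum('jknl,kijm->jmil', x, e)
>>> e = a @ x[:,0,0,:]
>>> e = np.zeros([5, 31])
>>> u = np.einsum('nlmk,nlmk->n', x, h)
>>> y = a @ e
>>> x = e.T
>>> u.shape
(5,)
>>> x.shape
(31, 5)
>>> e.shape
(5, 31)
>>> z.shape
(5, 5, 7, 31)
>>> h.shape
(5, 7, 31, 31)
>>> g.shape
(3,)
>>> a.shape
(31, 31, 7, 5)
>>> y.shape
(31, 31, 7, 31)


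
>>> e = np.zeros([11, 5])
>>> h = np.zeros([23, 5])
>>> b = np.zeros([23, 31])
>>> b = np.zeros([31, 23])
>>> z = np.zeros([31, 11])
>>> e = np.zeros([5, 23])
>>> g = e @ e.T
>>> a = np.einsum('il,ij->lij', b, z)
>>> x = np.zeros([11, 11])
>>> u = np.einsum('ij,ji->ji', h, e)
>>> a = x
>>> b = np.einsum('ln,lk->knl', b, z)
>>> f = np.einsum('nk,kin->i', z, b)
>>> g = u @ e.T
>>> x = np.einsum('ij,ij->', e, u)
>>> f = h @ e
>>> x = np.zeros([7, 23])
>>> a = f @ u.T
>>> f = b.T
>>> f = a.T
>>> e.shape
(5, 23)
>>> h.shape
(23, 5)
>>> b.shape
(11, 23, 31)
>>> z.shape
(31, 11)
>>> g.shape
(5, 5)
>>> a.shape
(23, 5)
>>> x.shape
(7, 23)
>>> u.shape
(5, 23)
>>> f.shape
(5, 23)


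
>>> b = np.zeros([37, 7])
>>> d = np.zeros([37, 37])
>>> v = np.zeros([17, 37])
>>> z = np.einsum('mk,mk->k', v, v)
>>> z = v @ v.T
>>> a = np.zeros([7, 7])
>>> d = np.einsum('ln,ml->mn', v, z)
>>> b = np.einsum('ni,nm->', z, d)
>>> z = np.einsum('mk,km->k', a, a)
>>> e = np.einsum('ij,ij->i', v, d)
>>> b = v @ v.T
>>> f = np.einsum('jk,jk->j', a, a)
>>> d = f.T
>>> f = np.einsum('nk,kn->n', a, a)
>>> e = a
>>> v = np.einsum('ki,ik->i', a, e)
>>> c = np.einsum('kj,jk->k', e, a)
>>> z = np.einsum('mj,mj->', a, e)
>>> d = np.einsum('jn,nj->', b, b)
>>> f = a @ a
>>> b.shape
(17, 17)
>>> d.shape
()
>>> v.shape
(7,)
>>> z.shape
()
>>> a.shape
(7, 7)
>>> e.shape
(7, 7)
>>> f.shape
(7, 7)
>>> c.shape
(7,)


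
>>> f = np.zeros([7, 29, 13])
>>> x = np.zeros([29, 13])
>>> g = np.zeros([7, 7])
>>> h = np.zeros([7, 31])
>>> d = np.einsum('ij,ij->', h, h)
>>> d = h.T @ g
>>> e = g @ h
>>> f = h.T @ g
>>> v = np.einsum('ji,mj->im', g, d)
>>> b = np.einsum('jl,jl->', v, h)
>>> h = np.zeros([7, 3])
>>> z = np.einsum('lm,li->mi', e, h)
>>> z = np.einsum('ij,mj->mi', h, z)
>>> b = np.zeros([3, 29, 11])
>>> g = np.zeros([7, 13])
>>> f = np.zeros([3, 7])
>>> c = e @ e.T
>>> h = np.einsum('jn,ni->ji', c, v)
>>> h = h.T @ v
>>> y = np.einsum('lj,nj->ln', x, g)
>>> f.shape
(3, 7)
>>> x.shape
(29, 13)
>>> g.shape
(7, 13)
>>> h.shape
(31, 31)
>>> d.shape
(31, 7)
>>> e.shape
(7, 31)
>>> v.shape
(7, 31)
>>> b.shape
(3, 29, 11)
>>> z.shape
(31, 7)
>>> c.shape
(7, 7)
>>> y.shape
(29, 7)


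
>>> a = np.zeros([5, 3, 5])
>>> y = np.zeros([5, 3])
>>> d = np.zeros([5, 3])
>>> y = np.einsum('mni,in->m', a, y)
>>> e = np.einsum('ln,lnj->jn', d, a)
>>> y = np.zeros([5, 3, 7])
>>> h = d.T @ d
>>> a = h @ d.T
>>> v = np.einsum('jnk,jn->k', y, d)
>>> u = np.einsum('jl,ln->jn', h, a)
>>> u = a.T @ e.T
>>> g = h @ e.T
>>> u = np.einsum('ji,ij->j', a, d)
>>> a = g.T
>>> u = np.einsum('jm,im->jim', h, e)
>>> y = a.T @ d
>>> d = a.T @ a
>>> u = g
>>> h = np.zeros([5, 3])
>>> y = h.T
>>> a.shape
(5, 3)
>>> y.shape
(3, 5)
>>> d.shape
(3, 3)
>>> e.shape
(5, 3)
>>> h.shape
(5, 3)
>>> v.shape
(7,)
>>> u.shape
(3, 5)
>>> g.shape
(3, 5)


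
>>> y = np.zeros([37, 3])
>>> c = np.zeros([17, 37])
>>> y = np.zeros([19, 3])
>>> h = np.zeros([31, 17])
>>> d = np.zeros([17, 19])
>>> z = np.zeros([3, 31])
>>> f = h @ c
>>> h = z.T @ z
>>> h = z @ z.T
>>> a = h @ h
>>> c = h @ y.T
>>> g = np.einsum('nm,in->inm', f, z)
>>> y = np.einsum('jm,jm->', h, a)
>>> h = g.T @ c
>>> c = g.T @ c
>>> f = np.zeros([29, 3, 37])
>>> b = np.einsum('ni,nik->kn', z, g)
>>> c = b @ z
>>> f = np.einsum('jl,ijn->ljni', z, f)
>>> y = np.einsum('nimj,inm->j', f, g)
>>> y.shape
(29,)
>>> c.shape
(37, 31)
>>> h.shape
(37, 31, 19)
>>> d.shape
(17, 19)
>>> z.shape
(3, 31)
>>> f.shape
(31, 3, 37, 29)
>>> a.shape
(3, 3)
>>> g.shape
(3, 31, 37)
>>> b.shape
(37, 3)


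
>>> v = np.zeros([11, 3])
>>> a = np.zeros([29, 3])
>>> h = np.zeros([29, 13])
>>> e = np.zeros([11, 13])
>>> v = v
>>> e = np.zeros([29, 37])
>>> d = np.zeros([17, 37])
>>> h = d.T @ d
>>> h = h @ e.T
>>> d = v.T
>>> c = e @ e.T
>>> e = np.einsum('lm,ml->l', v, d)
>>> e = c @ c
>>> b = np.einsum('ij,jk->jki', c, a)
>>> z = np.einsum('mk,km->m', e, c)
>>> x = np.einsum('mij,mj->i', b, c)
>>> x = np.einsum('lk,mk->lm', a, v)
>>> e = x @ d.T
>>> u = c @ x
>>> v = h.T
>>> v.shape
(29, 37)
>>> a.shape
(29, 3)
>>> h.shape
(37, 29)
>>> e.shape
(29, 3)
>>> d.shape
(3, 11)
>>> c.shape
(29, 29)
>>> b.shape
(29, 3, 29)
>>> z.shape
(29,)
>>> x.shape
(29, 11)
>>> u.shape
(29, 11)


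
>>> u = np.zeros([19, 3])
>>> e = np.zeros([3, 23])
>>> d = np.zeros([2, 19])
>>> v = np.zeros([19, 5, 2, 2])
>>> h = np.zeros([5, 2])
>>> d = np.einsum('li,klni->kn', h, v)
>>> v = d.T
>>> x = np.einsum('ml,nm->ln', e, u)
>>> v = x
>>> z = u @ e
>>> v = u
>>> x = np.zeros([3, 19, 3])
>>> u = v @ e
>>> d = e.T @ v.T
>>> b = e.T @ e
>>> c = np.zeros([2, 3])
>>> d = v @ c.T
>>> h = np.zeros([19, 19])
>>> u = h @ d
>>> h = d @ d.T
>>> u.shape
(19, 2)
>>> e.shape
(3, 23)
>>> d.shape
(19, 2)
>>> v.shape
(19, 3)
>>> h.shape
(19, 19)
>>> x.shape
(3, 19, 3)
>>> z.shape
(19, 23)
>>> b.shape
(23, 23)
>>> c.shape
(2, 3)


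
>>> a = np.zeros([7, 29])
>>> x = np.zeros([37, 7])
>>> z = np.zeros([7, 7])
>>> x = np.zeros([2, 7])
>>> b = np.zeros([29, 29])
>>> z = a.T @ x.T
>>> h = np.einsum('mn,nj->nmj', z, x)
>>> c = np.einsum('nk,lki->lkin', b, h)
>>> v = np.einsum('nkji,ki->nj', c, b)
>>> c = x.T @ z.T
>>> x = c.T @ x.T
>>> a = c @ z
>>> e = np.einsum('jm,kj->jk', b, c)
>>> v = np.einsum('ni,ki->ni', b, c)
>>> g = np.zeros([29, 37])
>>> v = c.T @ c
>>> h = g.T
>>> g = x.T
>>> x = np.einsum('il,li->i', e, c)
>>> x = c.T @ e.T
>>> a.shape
(7, 2)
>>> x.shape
(29, 29)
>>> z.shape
(29, 2)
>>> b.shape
(29, 29)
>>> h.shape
(37, 29)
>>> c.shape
(7, 29)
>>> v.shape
(29, 29)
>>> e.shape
(29, 7)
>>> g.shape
(2, 29)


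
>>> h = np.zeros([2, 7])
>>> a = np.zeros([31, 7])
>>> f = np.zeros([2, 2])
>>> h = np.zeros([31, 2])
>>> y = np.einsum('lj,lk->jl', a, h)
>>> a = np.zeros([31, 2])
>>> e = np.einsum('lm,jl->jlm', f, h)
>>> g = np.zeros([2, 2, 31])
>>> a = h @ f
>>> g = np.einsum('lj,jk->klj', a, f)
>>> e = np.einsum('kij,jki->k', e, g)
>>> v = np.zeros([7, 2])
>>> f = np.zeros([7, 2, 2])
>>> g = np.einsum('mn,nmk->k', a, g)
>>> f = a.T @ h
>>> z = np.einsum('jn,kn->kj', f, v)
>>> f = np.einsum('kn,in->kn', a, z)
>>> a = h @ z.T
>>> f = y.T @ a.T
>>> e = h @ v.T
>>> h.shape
(31, 2)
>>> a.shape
(31, 7)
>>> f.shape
(31, 31)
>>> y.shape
(7, 31)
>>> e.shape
(31, 7)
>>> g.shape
(2,)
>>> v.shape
(7, 2)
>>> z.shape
(7, 2)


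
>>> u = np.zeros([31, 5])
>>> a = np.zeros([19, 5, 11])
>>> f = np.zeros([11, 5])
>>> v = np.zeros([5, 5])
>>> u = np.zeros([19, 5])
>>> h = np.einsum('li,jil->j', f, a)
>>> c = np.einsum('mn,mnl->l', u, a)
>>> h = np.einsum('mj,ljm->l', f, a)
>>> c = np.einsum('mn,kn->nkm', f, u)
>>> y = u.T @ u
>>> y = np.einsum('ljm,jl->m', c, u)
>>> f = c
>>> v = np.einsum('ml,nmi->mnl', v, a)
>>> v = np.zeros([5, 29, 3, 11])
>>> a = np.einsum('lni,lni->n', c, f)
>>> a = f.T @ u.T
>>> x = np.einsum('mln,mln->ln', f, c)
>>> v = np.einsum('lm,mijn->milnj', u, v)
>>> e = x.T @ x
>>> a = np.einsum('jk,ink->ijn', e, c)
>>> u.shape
(19, 5)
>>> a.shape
(5, 11, 19)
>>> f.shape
(5, 19, 11)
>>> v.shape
(5, 29, 19, 11, 3)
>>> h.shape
(19,)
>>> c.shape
(5, 19, 11)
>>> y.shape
(11,)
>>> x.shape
(19, 11)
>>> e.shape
(11, 11)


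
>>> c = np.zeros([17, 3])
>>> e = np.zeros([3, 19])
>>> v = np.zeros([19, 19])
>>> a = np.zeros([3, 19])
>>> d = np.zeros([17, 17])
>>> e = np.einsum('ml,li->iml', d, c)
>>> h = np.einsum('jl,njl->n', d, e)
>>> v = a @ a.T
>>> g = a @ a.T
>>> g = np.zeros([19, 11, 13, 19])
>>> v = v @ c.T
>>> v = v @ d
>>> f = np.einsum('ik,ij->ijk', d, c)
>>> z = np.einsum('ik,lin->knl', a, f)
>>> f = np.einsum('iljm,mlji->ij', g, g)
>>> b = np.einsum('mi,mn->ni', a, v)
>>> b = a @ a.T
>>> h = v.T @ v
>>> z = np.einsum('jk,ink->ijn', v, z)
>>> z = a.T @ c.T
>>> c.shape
(17, 3)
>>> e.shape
(3, 17, 17)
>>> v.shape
(3, 17)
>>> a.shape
(3, 19)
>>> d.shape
(17, 17)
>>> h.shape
(17, 17)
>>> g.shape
(19, 11, 13, 19)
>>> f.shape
(19, 13)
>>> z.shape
(19, 17)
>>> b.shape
(3, 3)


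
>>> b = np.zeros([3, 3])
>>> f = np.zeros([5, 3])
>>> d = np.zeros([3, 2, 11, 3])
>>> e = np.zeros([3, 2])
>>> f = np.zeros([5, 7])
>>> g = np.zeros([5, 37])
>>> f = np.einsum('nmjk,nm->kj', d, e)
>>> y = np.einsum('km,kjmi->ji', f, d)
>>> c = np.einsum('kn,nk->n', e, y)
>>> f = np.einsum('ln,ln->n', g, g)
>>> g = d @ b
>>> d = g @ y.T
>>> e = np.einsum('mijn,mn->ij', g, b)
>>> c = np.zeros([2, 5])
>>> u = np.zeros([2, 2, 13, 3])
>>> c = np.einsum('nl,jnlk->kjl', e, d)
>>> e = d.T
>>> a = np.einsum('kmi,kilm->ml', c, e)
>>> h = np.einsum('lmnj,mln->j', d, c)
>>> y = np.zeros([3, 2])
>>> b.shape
(3, 3)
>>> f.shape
(37,)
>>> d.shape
(3, 2, 11, 2)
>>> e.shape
(2, 11, 2, 3)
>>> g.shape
(3, 2, 11, 3)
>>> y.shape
(3, 2)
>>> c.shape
(2, 3, 11)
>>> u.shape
(2, 2, 13, 3)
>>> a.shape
(3, 2)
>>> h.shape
(2,)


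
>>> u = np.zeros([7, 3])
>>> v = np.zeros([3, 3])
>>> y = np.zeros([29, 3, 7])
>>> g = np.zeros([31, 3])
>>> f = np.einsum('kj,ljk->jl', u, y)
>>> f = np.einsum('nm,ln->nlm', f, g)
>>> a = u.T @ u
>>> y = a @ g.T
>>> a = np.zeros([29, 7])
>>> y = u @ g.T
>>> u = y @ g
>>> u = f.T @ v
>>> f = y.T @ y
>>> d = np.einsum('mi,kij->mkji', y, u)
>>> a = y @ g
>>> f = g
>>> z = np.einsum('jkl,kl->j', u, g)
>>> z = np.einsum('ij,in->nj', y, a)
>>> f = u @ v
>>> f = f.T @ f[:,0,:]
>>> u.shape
(29, 31, 3)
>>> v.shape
(3, 3)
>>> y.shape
(7, 31)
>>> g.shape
(31, 3)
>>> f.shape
(3, 31, 3)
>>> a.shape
(7, 3)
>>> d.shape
(7, 29, 3, 31)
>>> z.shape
(3, 31)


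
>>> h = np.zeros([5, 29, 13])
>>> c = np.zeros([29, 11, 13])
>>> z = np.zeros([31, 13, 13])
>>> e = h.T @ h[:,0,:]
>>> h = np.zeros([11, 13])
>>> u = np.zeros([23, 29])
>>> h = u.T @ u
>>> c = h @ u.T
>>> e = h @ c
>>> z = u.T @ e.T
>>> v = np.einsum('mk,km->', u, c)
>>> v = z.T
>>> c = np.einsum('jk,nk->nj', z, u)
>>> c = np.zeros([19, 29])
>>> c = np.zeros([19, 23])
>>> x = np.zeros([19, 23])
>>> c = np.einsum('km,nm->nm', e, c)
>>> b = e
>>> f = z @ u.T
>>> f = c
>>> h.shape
(29, 29)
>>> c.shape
(19, 23)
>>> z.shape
(29, 29)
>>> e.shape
(29, 23)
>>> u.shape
(23, 29)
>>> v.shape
(29, 29)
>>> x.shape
(19, 23)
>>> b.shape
(29, 23)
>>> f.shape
(19, 23)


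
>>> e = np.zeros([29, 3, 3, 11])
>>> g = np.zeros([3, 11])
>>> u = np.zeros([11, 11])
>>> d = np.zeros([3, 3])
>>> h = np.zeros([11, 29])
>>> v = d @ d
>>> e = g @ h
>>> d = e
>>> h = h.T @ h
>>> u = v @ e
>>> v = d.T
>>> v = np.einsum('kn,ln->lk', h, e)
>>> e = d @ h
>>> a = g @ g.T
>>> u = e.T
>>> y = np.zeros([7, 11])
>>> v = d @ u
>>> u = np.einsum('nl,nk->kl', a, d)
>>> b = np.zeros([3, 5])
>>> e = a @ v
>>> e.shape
(3, 3)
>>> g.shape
(3, 11)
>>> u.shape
(29, 3)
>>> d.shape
(3, 29)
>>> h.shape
(29, 29)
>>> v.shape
(3, 3)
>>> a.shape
(3, 3)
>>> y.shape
(7, 11)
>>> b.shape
(3, 5)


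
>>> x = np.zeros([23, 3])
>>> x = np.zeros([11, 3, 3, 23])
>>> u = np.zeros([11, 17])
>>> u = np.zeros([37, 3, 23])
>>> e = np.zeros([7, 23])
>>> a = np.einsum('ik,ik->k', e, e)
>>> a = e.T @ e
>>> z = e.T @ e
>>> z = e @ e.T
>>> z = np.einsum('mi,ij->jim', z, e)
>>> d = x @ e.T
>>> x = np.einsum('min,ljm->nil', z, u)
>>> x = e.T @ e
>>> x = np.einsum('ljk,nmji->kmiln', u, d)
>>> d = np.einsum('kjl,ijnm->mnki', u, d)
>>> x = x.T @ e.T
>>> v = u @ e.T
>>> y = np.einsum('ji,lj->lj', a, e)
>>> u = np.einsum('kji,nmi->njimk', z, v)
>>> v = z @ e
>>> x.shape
(11, 37, 7, 3, 7)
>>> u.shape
(37, 7, 7, 3, 23)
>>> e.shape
(7, 23)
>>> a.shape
(23, 23)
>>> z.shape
(23, 7, 7)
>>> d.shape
(7, 3, 37, 11)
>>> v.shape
(23, 7, 23)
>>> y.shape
(7, 23)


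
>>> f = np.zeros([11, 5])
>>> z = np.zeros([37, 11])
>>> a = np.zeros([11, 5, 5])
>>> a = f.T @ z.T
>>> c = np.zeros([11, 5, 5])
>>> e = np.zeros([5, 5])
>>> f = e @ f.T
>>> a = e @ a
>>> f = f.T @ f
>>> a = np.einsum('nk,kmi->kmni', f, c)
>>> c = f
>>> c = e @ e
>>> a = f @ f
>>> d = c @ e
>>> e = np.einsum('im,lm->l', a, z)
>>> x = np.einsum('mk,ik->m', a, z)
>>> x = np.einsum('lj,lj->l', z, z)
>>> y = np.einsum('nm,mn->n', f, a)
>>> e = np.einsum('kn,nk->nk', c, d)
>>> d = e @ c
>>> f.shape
(11, 11)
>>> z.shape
(37, 11)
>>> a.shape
(11, 11)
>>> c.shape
(5, 5)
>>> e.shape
(5, 5)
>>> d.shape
(5, 5)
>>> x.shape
(37,)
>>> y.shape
(11,)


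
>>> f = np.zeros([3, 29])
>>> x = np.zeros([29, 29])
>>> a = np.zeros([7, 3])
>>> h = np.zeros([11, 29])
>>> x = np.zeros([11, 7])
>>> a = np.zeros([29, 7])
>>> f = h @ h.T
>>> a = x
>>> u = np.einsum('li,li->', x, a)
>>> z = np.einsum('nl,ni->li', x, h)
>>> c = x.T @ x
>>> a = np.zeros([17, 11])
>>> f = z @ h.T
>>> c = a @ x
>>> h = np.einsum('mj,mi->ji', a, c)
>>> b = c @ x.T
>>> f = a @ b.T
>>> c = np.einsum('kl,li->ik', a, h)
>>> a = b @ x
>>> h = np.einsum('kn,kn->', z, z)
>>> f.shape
(17, 17)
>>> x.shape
(11, 7)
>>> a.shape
(17, 7)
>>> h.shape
()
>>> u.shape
()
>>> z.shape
(7, 29)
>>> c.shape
(7, 17)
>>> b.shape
(17, 11)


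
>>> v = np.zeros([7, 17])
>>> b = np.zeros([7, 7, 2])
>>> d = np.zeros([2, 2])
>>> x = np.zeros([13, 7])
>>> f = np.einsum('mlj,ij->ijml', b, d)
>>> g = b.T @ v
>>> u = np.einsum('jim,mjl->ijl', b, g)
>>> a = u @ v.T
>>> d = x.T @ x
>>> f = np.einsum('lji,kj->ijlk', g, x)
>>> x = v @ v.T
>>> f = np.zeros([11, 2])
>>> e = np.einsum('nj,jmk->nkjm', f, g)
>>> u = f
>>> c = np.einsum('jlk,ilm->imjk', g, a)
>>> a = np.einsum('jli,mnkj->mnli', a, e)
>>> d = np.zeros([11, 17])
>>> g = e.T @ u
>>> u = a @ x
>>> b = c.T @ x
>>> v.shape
(7, 17)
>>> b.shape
(17, 2, 7, 7)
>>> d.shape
(11, 17)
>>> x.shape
(7, 7)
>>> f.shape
(11, 2)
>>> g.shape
(7, 2, 17, 2)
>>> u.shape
(11, 17, 7, 7)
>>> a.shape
(11, 17, 7, 7)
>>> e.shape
(11, 17, 2, 7)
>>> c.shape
(7, 7, 2, 17)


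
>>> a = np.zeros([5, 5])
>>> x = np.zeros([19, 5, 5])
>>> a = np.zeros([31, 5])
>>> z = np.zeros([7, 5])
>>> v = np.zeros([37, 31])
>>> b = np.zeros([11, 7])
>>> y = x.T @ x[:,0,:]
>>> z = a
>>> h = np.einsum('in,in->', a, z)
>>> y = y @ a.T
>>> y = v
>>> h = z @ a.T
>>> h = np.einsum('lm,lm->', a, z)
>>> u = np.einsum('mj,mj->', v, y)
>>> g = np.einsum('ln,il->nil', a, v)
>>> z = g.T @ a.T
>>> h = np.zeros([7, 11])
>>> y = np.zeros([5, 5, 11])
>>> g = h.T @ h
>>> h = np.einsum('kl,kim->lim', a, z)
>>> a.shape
(31, 5)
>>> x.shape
(19, 5, 5)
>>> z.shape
(31, 37, 31)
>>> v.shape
(37, 31)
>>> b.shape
(11, 7)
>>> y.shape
(5, 5, 11)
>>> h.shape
(5, 37, 31)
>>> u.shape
()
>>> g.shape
(11, 11)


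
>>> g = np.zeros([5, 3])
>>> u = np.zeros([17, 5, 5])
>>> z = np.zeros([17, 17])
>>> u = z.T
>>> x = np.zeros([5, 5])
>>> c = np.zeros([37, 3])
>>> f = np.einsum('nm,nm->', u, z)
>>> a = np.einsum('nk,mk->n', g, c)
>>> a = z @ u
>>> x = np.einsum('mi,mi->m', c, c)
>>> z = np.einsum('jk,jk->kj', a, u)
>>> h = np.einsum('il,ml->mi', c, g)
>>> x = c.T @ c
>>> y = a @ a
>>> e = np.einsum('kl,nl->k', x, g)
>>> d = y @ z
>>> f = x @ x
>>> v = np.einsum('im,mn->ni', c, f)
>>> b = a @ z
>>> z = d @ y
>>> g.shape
(5, 3)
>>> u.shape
(17, 17)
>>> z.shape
(17, 17)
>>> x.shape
(3, 3)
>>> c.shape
(37, 3)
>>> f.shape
(3, 3)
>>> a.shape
(17, 17)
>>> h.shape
(5, 37)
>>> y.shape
(17, 17)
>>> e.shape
(3,)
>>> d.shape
(17, 17)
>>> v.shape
(3, 37)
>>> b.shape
(17, 17)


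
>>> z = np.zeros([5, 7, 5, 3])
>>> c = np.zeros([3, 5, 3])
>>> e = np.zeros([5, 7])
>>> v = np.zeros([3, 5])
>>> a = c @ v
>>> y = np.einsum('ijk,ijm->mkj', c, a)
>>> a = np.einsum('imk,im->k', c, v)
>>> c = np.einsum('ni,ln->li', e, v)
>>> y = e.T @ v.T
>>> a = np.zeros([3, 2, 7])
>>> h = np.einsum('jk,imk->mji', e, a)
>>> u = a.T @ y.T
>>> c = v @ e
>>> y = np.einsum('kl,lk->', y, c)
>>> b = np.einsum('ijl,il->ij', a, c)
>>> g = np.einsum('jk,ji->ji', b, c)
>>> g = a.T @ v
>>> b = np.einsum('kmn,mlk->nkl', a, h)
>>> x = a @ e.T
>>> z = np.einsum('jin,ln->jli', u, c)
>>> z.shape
(7, 3, 2)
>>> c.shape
(3, 7)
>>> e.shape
(5, 7)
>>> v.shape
(3, 5)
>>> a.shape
(3, 2, 7)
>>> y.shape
()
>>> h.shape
(2, 5, 3)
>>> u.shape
(7, 2, 7)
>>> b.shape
(7, 3, 5)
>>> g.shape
(7, 2, 5)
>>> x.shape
(3, 2, 5)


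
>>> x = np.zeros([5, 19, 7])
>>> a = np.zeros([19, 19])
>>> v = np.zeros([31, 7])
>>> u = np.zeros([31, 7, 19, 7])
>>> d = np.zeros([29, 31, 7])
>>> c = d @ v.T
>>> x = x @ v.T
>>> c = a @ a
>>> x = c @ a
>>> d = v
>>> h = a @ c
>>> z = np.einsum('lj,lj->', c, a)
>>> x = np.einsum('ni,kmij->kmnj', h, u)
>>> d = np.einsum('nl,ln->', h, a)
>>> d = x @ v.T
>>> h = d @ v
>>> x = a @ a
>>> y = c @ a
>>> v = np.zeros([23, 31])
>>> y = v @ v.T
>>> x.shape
(19, 19)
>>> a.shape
(19, 19)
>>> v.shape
(23, 31)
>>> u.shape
(31, 7, 19, 7)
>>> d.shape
(31, 7, 19, 31)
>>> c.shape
(19, 19)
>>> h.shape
(31, 7, 19, 7)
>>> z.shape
()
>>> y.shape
(23, 23)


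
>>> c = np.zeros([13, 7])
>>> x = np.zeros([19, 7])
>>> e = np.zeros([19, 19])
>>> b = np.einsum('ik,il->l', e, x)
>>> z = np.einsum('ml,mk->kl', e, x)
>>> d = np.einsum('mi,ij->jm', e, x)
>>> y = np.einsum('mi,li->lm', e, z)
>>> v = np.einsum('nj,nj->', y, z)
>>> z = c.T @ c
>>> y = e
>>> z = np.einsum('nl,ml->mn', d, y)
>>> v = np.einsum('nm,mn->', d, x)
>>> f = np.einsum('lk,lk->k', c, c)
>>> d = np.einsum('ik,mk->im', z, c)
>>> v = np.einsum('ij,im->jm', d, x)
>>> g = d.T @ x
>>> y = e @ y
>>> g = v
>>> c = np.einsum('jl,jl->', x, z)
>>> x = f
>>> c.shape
()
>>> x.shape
(7,)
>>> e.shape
(19, 19)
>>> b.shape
(7,)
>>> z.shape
(19, 7)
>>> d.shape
(19, 13)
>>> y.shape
(19, 19)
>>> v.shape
(13, 7)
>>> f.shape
(7,)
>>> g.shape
(13, 7)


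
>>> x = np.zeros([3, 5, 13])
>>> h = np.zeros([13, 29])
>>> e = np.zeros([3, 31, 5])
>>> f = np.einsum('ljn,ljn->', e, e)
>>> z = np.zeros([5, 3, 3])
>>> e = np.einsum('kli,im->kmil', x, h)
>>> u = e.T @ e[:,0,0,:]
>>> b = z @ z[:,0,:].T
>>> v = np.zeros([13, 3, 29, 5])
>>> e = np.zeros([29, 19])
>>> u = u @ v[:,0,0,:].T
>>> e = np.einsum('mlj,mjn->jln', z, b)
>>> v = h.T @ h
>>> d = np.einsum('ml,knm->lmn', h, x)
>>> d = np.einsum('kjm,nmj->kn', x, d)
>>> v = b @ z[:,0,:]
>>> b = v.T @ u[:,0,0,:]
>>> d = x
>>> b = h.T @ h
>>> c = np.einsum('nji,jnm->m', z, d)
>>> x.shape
(3, 5, 13)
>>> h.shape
(13, 29)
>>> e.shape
(3, 3, 5)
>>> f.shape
()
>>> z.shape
(5, 3, 3)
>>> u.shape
(5, 13, 29, 13)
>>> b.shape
(29, 29)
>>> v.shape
(5, 3, 3)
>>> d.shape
(3, 5, 13)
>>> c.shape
(13,)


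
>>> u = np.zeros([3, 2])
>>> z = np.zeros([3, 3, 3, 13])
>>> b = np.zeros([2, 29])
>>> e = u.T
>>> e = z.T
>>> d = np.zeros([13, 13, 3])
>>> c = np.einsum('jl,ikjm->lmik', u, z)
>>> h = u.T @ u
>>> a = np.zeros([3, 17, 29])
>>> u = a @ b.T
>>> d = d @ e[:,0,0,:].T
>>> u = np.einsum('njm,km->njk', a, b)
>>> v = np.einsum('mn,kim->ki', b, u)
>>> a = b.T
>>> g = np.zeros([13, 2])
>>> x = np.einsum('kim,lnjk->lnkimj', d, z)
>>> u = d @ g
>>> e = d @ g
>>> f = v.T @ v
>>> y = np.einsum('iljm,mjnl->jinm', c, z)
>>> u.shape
(13, 13, 2)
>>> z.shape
(3, 3, 3, 13)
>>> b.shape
(2, 29)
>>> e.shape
(13, 13, 2)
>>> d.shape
(13, 13, 13)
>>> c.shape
(2, 13, 3, 3)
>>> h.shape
(2, 2)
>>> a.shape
(29, 2)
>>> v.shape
(3, 17)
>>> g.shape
(13, 2)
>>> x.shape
(3, 3, 13, 13, 13, 3)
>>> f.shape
(17, 17)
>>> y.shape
(3, 2, 3, 3)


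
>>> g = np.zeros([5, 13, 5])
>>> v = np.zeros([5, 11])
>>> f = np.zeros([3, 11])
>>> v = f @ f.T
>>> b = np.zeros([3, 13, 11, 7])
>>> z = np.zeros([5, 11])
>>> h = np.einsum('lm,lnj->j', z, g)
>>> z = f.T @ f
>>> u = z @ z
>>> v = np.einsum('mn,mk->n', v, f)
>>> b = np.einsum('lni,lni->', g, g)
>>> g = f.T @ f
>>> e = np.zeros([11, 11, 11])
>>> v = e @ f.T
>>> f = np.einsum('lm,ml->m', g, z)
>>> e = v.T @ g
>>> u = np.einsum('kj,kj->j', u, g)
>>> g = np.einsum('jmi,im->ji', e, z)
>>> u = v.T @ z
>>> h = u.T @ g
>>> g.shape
(3, 11)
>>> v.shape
(11, 11, 3)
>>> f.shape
(11,)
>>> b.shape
()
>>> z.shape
(11, 11)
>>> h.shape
(11, 11, 11)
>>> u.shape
(3, 11, 11)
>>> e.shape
(3, 11, 11)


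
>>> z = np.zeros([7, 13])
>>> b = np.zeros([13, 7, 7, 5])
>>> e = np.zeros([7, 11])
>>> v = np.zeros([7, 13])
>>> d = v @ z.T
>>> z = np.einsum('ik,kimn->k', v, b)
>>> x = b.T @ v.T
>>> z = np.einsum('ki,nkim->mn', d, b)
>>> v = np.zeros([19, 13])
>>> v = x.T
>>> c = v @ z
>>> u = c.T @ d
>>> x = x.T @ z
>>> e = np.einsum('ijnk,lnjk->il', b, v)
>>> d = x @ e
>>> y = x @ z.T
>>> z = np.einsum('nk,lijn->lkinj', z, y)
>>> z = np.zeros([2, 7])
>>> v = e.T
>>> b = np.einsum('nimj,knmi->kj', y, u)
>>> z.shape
(2, 7)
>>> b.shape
(13, 5)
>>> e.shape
(13, 7)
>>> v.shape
(7, 13)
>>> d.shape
(7, 7, 7, 7)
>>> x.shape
(7, 7, 7, 13)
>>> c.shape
(7, 7, 7, 13)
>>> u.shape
(13, 7, 7, 7)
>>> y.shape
(7, 7, 7, 5)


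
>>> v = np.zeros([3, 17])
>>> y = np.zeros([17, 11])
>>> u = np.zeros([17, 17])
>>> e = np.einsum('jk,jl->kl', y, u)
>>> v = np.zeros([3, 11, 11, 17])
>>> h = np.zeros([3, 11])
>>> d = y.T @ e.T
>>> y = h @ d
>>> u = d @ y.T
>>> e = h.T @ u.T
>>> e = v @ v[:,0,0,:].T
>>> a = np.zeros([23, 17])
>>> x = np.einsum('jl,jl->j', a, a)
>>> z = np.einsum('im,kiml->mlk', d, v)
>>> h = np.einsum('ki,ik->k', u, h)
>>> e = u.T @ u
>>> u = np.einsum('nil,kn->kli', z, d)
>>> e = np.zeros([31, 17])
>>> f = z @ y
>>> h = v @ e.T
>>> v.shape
(3, 11, 11, 17)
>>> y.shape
(3, 11)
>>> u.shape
(11, 3, 17)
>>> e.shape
(31, 17)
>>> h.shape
(3, 11, 11, 31)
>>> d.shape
(11, 11)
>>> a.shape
(23, 17)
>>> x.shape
(23,)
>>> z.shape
(11, 17, 3)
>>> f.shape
(11, 17, 11)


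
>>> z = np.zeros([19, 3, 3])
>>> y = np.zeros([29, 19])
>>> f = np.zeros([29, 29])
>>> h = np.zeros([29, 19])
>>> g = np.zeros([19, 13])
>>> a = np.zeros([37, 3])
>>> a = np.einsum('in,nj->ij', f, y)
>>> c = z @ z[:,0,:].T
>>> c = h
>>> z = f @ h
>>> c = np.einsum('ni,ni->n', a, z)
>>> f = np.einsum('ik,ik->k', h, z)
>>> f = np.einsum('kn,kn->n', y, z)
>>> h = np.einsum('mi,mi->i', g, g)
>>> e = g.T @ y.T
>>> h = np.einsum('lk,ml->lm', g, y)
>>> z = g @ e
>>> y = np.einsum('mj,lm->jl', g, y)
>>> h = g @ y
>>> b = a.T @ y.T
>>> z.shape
(19, 29)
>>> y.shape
(13, 29)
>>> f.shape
(19,)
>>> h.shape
(19, 29)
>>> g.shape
(19, 13)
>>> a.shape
(29, 19)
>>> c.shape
(29,)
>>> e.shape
(13, 29)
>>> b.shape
(19, 13)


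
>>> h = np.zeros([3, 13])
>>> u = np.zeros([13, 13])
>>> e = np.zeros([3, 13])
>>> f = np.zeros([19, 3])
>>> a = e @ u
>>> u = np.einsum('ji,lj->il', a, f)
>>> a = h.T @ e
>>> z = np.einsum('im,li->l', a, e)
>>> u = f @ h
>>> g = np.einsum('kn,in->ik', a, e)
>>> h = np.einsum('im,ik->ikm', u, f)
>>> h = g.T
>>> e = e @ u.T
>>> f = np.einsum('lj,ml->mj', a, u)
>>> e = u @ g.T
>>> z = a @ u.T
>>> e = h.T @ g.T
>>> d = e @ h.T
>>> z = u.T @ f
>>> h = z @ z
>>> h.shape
(13, 13)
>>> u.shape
(19, 13)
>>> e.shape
(3, 3)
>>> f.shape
(19, 13)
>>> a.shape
(13, 13)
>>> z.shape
(13, 13)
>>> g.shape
(3, 13)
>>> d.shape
(3, 13)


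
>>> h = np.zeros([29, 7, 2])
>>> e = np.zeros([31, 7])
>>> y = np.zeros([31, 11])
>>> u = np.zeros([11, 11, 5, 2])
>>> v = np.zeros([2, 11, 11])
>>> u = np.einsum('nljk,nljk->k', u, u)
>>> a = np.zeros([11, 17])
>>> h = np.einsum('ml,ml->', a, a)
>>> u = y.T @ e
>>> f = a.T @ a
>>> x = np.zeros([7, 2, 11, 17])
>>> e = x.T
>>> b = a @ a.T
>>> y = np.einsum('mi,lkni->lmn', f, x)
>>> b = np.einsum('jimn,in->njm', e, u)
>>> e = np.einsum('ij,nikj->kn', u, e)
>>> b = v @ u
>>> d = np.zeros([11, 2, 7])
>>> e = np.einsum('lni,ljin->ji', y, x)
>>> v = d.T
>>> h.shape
()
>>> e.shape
(2, 11)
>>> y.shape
(7, 17, 11)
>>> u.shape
(11, 7)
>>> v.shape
(7, 2, 11)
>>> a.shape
(11, 17)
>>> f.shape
(17, 17)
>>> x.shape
(7, 2, 11, 17)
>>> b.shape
(2, 11, 7)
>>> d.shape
(11, 2, 7)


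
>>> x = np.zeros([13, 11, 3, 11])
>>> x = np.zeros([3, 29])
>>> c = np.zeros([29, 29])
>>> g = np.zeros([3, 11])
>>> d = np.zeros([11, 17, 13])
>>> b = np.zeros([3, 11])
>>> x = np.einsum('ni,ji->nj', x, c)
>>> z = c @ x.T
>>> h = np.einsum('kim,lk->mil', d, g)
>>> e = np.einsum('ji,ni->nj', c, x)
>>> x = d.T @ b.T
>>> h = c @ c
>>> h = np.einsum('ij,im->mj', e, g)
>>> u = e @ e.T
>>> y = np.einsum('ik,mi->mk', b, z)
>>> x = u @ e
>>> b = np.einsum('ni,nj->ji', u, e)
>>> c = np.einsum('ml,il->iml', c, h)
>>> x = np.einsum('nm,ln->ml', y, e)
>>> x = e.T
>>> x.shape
(29, 3)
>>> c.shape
(11, 29, 29)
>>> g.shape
(3, 11)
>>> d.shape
(11, 17, 13)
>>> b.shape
(29, 3)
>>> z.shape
(29, 3)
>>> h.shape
(11, 29)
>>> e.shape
(3, 29)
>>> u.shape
(3, 3)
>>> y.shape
(29, 11)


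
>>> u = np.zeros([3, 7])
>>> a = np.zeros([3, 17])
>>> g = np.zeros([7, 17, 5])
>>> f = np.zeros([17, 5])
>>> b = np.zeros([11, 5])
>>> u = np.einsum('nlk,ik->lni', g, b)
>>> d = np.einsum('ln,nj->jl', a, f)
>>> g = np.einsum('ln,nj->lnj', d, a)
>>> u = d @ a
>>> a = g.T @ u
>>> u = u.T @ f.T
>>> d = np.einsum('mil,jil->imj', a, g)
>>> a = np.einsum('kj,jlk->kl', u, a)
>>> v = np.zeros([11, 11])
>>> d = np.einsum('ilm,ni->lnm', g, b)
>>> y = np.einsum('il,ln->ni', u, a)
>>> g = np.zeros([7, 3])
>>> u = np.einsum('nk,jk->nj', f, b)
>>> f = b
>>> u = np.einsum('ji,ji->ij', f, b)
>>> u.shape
(5, 11)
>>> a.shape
(17, 3)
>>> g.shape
(7, 3)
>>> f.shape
(11, 5)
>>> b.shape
(11, 5)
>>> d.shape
(3, 11, 17)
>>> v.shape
(11, 11)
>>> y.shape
(3, 17)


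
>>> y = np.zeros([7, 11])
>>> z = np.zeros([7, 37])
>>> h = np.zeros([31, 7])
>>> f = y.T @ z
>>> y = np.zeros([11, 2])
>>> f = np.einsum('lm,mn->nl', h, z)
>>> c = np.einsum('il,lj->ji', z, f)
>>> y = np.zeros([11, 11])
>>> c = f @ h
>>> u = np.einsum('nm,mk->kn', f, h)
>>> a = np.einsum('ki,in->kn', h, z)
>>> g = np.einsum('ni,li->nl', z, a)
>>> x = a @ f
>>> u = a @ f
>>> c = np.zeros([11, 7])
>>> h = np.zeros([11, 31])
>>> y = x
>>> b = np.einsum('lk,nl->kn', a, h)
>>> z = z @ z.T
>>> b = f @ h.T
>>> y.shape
(31, 31)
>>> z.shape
(7, 7)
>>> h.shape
(11, 31)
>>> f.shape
(37, 31)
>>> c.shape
(11, 7)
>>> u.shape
(31, 31)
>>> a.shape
(31, 37)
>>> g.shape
(7, 31)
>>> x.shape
(31, 31)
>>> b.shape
(37, 11)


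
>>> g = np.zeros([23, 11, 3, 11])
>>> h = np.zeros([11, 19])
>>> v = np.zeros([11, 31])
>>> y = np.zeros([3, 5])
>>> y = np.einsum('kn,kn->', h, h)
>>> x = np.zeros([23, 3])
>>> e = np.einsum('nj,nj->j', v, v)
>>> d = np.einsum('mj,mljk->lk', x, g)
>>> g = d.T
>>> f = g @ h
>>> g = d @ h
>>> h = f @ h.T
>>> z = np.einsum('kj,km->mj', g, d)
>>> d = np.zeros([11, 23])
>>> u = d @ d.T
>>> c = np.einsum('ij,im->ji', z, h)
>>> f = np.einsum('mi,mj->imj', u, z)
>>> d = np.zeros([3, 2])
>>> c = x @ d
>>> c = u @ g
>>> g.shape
(11, 19)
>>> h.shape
(11, 11)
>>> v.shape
(11, 31)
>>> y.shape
()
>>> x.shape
(23, 3)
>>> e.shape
(31,)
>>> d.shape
(3, 2)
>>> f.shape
(11, 11, 19)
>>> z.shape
(11, 19)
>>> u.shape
(11, 11)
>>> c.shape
(11, 19)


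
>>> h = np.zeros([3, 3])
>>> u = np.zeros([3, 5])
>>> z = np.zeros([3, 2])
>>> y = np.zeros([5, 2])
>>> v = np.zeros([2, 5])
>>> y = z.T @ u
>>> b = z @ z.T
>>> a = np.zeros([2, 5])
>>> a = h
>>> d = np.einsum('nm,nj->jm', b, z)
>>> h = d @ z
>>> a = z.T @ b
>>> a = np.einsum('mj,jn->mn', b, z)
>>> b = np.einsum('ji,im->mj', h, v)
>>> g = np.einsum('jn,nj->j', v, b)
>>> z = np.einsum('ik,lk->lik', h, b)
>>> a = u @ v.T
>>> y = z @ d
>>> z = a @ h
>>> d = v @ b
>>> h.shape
(2, 2)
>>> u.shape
(3, 5)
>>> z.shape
(3, 2)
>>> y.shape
(5, 2, 3)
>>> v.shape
(2, 5)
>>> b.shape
(5, 2)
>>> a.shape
(3, 2)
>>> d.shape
(2, 2)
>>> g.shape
(2,)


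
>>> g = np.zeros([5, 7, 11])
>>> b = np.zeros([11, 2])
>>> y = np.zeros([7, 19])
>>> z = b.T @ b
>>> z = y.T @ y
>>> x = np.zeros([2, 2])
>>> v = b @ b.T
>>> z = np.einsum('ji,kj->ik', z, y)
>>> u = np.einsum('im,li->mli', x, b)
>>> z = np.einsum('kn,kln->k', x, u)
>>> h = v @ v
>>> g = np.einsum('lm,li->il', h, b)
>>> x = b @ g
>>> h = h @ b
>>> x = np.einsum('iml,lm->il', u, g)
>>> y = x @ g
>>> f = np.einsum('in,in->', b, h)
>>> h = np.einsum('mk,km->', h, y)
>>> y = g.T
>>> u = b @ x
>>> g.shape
(2, 11)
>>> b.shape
(11, 2)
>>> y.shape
(11, 2)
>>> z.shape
(2,)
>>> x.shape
(2, 2)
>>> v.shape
(11, 11)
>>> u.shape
(11, 2)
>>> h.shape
()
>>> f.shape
()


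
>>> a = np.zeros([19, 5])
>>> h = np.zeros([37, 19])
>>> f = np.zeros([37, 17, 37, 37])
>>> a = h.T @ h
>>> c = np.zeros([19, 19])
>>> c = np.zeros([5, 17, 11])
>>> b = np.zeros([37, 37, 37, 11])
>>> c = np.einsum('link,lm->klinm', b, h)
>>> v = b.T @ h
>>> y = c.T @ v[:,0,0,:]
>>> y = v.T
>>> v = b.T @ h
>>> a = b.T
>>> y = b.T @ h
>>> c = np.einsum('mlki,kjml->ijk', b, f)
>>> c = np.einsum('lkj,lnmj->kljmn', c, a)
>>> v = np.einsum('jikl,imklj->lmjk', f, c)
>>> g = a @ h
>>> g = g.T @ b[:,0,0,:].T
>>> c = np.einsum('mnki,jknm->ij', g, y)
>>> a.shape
(11, 37, 37, 37)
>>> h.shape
(37, 19)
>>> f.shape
(37, 17, 37, 37)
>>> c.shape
(37, 11)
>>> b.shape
(37, 37, 37, 11)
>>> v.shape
(37, 11, 37, 37)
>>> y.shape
(11, 37, 37, 19)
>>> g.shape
(19, 37, 37, 37)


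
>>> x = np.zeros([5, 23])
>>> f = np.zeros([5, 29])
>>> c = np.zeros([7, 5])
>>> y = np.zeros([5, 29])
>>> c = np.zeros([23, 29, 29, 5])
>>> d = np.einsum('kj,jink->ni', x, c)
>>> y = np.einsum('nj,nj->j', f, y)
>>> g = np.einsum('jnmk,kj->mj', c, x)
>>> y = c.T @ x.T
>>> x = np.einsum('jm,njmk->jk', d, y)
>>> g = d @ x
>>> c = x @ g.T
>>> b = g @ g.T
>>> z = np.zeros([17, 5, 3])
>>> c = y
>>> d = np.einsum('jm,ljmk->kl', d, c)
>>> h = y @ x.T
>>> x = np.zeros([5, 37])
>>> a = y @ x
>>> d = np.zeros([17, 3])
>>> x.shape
(5, 37)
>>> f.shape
(5, 29)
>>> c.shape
(5, 29, 29, 5)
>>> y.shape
(5, 29, 29, 5)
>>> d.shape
(17, 3)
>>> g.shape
(29, 5)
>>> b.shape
(29, 29)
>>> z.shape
(17, 5, 3)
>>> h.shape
(5, 29, 29, 29)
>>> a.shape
(5, 29, 29, 37)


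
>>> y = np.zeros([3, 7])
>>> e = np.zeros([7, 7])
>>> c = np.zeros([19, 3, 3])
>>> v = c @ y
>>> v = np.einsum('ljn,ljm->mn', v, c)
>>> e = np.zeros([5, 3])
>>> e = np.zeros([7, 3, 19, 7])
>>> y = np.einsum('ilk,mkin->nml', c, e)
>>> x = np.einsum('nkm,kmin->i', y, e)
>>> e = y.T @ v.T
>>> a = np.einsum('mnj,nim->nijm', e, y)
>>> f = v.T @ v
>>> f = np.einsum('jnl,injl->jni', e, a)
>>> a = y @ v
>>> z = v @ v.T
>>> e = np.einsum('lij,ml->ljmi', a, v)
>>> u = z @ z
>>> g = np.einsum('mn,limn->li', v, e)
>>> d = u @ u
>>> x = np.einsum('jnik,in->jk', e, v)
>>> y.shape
(7, 7, 3)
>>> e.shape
(7, 7, 3, 7)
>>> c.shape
(19, 3, 3)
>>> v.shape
(3, 7)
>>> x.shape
(7, 7)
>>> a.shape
(7, 7, 7)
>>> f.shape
(3, 7, 7)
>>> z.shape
(3, 3)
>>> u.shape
(3, 3)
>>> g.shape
(7, 7)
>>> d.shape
(3, 3)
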